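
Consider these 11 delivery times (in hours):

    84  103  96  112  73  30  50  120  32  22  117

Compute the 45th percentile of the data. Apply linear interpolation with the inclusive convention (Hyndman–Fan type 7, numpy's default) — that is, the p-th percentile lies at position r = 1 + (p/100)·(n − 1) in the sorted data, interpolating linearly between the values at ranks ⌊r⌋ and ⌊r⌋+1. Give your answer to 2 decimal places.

Sorted: 22, 30, 32, 50, 73, 84, 96, 103, 112, 117, 120.
n = 11.
r = 1 + (45/100)·(11 − 1) = 1 + 4.5 = 5.5.
Rank 5 is 73 and rank 6 is 84.
Interpolate: 73 + 0.5·(84 − 73) = 73 + 0.5·11 = 78.5.

78.50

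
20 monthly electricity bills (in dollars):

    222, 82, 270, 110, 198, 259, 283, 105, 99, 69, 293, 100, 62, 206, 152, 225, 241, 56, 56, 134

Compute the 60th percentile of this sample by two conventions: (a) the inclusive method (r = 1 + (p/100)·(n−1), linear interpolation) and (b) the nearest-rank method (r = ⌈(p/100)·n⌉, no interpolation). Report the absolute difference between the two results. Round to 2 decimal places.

Sorted: 56, 56, 62, 69, 82, 99, 100, 105, 110, 134, 152, 198, 206, 222, 225, 241, 259, 270, 283, 293.
n = 20.
(a) r = 12.4; between ranks 12 (198) and 13 (206): 201.2.
(b) the nearest-rank method: rank 12 → 198.
|201.2 − 198| = 3.2.

3.20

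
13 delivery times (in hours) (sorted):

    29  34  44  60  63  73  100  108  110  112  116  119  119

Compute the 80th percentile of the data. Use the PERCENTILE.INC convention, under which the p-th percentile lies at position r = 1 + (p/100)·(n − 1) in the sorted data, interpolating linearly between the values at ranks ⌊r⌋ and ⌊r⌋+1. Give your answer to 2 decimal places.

114.40

n = 13.
r = 1 + (80/100)·(13 − 1) = 1 + 9.6 = 10.6.
Rank 10 is 112 and rank 11 is 116.
Interpolate: 112 + 0.6·(116 − 112) = 112 + 0.6·4 = 114.4.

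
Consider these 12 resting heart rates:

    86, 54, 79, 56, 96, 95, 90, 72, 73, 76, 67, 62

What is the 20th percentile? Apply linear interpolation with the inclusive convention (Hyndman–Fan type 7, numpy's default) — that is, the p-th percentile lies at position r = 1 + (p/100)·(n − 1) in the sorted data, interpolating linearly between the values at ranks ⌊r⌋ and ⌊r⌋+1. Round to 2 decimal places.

Sorted: 54, 56, 62, 67, 72, 73, 76, 79, 86, 90, 95, 96.
n = 12.
r = 1 + (20/100)·(12 − 1) = 1 + 2.2 = 3.2.
Rank 3 is 62 and rank 4 is 67.
Interpolate: 62 + 0.2·(67 − 62) = 62 + 0.2·5 = 63.

63.00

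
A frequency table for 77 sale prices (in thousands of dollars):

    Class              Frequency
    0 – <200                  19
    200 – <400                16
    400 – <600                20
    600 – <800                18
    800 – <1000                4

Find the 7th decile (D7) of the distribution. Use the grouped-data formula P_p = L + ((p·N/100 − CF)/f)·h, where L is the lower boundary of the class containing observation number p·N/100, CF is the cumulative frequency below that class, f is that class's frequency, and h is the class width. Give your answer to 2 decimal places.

589.00

N = 77; target position k = 70/100 · 77 = 53.9.
Cumulative frequencies: 19, 35, 55, 73, 77.
Observation 53.9 falls in the class 400 – <600.
L = 400, CF = 35, f = 20, h = 200.
P70 = 400 + ((53.9 − 35)/20)·200 = 400 + 189 = 589.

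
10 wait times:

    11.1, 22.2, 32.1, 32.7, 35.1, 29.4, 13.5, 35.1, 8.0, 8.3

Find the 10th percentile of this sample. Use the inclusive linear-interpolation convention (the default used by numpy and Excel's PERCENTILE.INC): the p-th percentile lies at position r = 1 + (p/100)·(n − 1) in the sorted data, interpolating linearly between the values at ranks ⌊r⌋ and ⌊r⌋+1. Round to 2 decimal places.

8.27

Sorted: 8.0, 8.3, 11.1, 13.5, 22.2, 29.4, 32.1, 32.7, 35.1, 35.1.
n = 10.
r = 1 + (10/100)·(10 − 1) = 1 + 0.9 = 1.9.
Rank 1 is 8.0 and rank 2 is 8.3.
Interpolate: 8.0 + 0.9·(8.3 − 8.0) = 8.0 + 0.9·0.3 = 8.27.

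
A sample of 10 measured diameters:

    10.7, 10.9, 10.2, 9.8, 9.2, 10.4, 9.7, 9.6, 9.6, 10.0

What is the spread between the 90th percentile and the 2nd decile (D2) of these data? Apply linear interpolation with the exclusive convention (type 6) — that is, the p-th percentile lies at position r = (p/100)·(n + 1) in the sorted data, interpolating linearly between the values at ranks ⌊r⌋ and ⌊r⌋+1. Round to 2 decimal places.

Sorted: 9.2, 9.6, 9.6, 9.7, 9.8, 10.0, 10.2, 10.4, 10.7, 10.9.
n = 10.
P20: r = 2.2; ranks 2–3 are 9.6, 9.6; interpolating gives 9.6.
P90: r = 9.9; ranks 9–10 are 10.7, 10.9; interpolating gives 10.88.
Difference: 10.88 − 9.6 = 1.28.

1.28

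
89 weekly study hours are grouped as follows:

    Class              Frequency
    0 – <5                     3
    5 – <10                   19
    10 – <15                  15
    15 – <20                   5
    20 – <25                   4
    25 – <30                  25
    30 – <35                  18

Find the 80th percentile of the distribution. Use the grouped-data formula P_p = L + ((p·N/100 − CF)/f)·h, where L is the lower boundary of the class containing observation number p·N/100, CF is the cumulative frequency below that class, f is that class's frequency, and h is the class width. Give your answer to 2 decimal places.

N = 89; target position k = 80/100 · 89 = 71.2.
Cumulative frequencies: 3, 22, 37, 42, 46, 71, 89.
Observation 71.2 falls in the class 30 – <35.
L = 30, CF = 71, f = 18, h = 5.
P80 = 30 + ((71.2 − 71)/18)·5 = 30 + 0.0555556 = 30.0556.

30.06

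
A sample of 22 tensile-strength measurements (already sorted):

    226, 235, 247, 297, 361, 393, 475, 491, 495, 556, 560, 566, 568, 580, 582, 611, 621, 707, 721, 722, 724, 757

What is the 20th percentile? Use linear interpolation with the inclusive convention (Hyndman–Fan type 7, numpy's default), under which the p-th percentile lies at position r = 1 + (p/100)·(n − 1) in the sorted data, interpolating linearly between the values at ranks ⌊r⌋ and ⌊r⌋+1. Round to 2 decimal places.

367.40

n = 22.
r = 1 + (20/100)·(22 − 1) = 1 + 4.2 = 5.2.
Rank 5 is 361 and rank 6 is 393.
Interpolate: 361 + 0.2·(393 − 361) = 361 + 0.2·32 = 367.4.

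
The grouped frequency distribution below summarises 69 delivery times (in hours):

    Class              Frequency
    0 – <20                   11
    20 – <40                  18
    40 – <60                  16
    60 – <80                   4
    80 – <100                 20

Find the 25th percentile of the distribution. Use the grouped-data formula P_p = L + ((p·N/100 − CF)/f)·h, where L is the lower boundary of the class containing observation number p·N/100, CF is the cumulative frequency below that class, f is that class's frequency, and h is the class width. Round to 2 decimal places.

26.94

N = 69; target position k = 25/100 · 69 = 17.25.
Cumulative frequencies: 11, 29, 45, 49, 69.
Observation 17.25 falls in the class 20 – <40.
L = 20, CF = 11, f = 18, h = 20.
P25 = 20 + ((17.25 − 11)/18)·20 = 20 + 6.94444 = 26.9444.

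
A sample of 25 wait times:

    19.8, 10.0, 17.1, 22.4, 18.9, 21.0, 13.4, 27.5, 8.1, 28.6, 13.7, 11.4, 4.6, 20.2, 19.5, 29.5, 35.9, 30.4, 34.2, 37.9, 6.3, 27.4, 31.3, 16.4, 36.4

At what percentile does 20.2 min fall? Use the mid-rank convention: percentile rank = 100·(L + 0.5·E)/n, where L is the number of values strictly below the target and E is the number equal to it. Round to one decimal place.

Sorted: 4.6, 6.3, 8.1, 10.0, 11.4, 13.4, 13.7, 16.4, 17.1, 18.9, 19.5, 19.8, 20.2, 21.0, 22.4, 27.4, 27.5, 28.6, 29.5, 30.4, 31.3, 34.2, 35.9, 36.4, 37.9.
Count below 20.2: L = 12; count equal: E = 1; n = 25.
Percentile rank = 100·(12 + 0.5·1)/25 = 100·12.5/25 = 50.

50.0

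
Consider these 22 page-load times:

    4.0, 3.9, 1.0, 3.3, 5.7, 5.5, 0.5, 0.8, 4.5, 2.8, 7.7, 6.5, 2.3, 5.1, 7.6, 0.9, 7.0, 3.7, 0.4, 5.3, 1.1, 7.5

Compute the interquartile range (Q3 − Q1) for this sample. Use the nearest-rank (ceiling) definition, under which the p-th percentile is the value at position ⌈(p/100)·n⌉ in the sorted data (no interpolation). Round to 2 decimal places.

4.60

Sorted: 0.4, 0.5, 0.8, 0.9, 1.0, 1.1, 2.3, 2.8, 3.3, 3.7, 3.9, 4.0, 4.5, 5.1, 5.3, 5.5, 5.7, 6.5, 7.0, 7.5, 7.6, 7.7.
n = 22.
P25: rank ⌈25/100·22⌉ = 6 → 1.1.
P75: rank ⌈75/100·22⌉ = 17 → 5.7.
Difference: 5.7 − 1.1 = 4.6.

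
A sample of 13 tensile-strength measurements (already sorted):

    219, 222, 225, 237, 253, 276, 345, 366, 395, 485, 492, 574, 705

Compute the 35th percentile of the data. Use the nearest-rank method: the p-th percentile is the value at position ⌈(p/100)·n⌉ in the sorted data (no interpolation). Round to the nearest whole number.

253

n = 13.
Position = ⌈35/100 · 13⌉ = ⌈4.55⌉ = 5.
The value at rank 5 is 253.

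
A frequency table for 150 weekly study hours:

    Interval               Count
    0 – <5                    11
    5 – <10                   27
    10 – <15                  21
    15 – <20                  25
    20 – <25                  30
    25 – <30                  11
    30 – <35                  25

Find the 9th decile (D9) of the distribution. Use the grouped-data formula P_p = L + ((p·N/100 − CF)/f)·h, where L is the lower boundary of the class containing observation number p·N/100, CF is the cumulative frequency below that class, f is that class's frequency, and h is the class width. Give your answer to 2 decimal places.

32.00

N = 150; target position k = 90/100 · 150 = 135.
Cumulative frequencies: 11, 38, 59, 84, 114, 125, 150.
Observation 135 falls in the class 30 – <35.
L = 30, CF = 125, f = 25, h = 5.
P90 = 30 + ((135 − 125)/25)·5 = 30 + 2 = 32.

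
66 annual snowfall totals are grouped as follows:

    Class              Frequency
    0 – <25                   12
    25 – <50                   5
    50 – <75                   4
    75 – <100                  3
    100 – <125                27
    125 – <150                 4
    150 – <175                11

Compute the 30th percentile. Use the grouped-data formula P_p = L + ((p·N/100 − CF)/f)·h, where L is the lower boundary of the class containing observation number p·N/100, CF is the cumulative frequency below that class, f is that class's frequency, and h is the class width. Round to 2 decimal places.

67.50

N = 66; target position k = 30/100 · 66 = 19.8.
Cumulative frequencies: 12, 17, 21, 24, 51, 55, 66.
Observation 19.8 falls in the class 50 – <75.
L = 50, CF = 17, f = 4, h = 25.
P30 = 50 + ((19.8 − 17)/4)·25 = 50 + 17.5 = 67.5.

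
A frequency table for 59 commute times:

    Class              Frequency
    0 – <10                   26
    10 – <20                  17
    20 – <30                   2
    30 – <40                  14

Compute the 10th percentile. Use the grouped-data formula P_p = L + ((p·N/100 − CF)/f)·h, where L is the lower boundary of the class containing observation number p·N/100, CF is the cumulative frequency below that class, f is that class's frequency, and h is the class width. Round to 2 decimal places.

2.27

N = 59; target position k = 10/100 · 59 = 5.9.
Cumulative frequencies: 26, 43, 45, 59.
Observation 5.9 falls in the class 0 – <10.
L = 0, CF = 0, f = 26, h = 10.
P10 = 0 + ((5.9 − 0)/26)·10 = 0 + 2.26923 = 2.26923.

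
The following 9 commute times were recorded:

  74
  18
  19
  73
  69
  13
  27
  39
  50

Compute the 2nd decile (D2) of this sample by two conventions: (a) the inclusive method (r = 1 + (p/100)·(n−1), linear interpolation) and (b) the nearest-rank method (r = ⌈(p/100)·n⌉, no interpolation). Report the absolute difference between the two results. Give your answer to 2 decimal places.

Sorted: 13, 18, 19, 27, 39, 50, 69, 73, 74.
n = 9.
(a) r = 2.6; between ranks 2 (18) and 3 (19): 18.6.
(b) the nearest-rank method: rank 2 → 18.
|18.6 − 18| = 0.6.

0.60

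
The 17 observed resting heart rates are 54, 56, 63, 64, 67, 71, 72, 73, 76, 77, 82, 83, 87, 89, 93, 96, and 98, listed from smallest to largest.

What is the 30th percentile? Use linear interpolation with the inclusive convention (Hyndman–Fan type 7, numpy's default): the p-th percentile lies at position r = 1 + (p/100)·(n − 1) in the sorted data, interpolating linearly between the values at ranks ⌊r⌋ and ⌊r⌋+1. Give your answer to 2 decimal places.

70.20

n = 17.
r = 1 + (30/100)·(17 − 1) = 1 + 4.8 = 5.8.
Rank 5 is 67 and rank 6 is 71.
Interpolate: 67 + 0.8·(71 − 67) = 67 + 0.8·4 = 70.2.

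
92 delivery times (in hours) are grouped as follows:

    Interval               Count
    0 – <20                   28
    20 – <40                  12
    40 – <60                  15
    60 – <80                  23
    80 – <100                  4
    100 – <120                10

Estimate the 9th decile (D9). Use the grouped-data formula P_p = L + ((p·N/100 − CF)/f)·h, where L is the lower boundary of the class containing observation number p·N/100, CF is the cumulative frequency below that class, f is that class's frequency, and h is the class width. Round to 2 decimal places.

101.60

N = 92; target position k = 90/100 · 92 = 82.8.
Cumulative frequencies: 28, 40, 55, 78, 82, 92.
Observation 82.8 falls in the class 100 – <120.
L = 100, CF = 82, f = 10, h = 20.
P90 = 100 + ((82.8 − 82)/10)·20 = 100 + 1.6 = 101.6.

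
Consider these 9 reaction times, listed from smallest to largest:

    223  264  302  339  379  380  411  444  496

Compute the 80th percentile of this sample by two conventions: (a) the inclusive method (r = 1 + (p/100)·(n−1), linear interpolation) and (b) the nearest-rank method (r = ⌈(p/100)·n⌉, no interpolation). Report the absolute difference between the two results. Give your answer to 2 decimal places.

19.80

n = 9.
(a) r = 7.4; between ranks 7 (411) and 8 (444): 424.2.
(b) the nearest-rank method: rank 8 → 444.
|424.2 − 444| = 19.8.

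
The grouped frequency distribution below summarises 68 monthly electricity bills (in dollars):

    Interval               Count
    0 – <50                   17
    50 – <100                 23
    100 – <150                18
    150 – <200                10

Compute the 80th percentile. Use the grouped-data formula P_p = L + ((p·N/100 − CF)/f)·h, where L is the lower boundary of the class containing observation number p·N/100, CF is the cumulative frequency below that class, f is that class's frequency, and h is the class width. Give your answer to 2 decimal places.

N = 68; target position k = 80/100 · 68 = 54.4.
Cumulative frequencies: 17, 40, 58, 68.
Observation 54.4 falls in the class 100 – <150.
L = 100, CF = 40, f = 18, h = 50.
P80 = 100 + ((54.4 − 40)/18)·50 = 100 + 40 = 140.

140.00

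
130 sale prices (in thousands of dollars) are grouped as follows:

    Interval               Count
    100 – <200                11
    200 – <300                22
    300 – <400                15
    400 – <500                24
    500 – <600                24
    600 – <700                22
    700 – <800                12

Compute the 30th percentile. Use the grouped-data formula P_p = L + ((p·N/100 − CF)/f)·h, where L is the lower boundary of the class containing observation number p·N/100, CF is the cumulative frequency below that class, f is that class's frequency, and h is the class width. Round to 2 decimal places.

N = 130; target position k = 30/100 · 130 = 39.
Cumulative frequencies: 11, 33, 48, 72, 96, 118, 130.
Observation 39 falls in the class 300 – <400.
L = 300, CF = 33, f = 15, h = 100.
P30 = 300 + ((39 − 33)/15)·100 = 300 + 40 = 340.

340.00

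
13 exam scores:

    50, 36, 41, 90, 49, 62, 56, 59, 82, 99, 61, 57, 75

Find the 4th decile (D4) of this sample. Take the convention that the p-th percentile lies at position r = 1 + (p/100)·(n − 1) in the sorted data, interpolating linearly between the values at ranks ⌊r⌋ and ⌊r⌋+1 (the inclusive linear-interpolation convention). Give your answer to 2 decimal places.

56.80

Sorted: 36, 41, 49, 50, 56, 57, 59, 61, 62, 75, 82, 90, 99.
n = 13.
r = 1 + (40/100)·(13 − 1) = 1 + 4.8 = 5.8.
Rank 5 is 56 and rank 6 is 57.
Interpolate: 56 + 0.8·(57 − 56) = 56 + 0.8·1 = 56.8.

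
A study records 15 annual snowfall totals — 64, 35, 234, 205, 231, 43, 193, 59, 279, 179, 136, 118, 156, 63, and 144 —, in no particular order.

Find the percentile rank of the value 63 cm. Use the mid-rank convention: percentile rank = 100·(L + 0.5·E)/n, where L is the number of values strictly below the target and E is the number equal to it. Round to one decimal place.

23.3

Sorted: 35, 43, 59, 63, 64, 118, 136, 144, 156, 179, 193, 205, 231, 234, 279.
Count below 63: L = 3; count equal: E = 1; n = 15.
Percentile rank = 100·(3 + 0.5·1)/15 = 100·3.5/15 = 23.33.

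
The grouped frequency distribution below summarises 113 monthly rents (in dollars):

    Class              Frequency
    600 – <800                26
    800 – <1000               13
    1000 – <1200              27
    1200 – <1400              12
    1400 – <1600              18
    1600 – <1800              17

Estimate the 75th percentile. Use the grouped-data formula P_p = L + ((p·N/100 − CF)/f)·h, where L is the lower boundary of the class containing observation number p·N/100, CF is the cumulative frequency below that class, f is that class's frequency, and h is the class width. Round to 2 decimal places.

1475.00

N = 113; target position k = 75/100 · 113 = 84.75.
Cumulative frequencies: 26, 39, 66, 78, 96, 113.
Observation 84.75 falls in the class 1400 – <1600.
L = 1400, CF = 78, f = 18, h = 200.
P75 = 1400 + ((84.75 − 78)/18)·200 = 1400 + 75 = 1475.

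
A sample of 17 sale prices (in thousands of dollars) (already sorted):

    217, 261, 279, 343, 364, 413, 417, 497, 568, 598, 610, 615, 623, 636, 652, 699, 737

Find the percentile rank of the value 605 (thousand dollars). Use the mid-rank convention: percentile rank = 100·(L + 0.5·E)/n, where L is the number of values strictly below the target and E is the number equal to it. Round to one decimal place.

Count below 605: L = 10; count equal: E = 0; n = 17.
Percentile rank = 100·(10 + 0.5·0)/17 = 100·10/17 = 58.82.

58.8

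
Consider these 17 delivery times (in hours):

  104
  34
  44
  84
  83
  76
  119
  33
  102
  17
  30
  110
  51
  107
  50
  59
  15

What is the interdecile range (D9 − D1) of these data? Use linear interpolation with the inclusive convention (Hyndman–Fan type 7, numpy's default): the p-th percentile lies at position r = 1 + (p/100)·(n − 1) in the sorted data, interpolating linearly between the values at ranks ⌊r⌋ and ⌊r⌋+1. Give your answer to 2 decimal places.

Sorted: 15, 17, 30, 33, 34, 44, 50, 51, 59, 76, 83, 84, 102, 104, 107, 110, 119.
n = 17.
P10: r = 2.6; ranks 2–3 are 17, 30; interpolating gives 24.8.
P90: r = 15.4; ranks 15–16 are 107, 110; interpolating gives 108.2.
Difference: 108.2 − 24.8 = 83.4.

83.40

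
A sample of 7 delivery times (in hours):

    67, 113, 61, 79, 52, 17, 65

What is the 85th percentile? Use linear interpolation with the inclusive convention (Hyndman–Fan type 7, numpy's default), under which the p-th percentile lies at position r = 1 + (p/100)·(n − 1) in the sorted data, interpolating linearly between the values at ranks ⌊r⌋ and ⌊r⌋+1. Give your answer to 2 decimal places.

82.40

Sorted: 17, 52, 61, 65, 67, 79, 113.
n = 7.
r = 1 + (85/100)·(7 − 1) = 1 + 5.1 = 6.1.
Rank 6 is 79 and rank 7 is 113.
Interpolate: 79 + 0.1·(113 − 79) = 79 + 0.1·34 = 82.4.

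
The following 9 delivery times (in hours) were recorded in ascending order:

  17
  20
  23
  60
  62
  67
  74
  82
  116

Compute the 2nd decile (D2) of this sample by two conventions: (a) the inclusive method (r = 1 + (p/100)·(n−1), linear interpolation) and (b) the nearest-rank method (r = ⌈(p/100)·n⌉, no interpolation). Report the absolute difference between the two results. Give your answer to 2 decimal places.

n = 9.
(a) r = 2.6; between ranks 2 (20) and 3 (23): 21.8.
(b) the nearest-rank method: rank 2 → 20.
|21.8 − 20| = 1.8.

1.80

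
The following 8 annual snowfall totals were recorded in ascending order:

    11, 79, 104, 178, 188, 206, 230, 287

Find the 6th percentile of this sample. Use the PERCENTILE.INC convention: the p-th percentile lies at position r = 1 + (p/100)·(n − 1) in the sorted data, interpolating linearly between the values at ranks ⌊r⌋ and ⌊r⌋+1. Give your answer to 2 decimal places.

n = 8.
r = 1 + (6/100)·(8 − 1) = 1 + 0.42 = 1.42.
Rank 1 is 11 and rank 2 is 79.
Interpolate: 11 + 0.42·(79 − 11) = 11 + 0.42·68 = 39.56.

39.56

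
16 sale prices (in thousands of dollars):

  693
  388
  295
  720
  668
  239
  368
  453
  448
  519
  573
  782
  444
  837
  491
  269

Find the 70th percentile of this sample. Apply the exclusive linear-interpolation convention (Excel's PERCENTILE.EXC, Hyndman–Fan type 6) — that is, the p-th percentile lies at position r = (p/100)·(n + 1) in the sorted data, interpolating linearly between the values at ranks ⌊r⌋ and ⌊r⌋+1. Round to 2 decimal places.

658.50

Sorted: 239, 269, 295, 368, 388, 444, 448, 453, 491, 519, 573, 668, 693, 720, 782, 837.
n = 16.
r = (70/100)·(16 + 1) = 11.9.
Rank 11 is 573 and rank 12 is 668.
Interpolate: 573 + 0.9·(668 − 573) = 573 + 0.9·95 = 658.5.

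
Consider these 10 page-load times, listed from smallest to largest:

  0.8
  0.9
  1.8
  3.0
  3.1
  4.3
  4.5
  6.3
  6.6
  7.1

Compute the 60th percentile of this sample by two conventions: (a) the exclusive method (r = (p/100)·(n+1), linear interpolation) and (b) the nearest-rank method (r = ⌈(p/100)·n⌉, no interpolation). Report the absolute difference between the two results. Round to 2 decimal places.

n = 10.
(a) r = 6.6; between ranks 6 (4.3) and 7 (4.5): 4.42.
(b) the nearest-rank method: rank 6 → 4.3.
|4.42 − 4.3| = 0.12.

0.12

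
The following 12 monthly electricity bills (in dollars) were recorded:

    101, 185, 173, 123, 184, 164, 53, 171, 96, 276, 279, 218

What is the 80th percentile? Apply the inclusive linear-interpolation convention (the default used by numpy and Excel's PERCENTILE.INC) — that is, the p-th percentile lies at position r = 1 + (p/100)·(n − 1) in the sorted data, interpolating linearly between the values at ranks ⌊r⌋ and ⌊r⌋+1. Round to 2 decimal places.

211.40

Sorted: 53, 96, 101, 123, 164, 171, 173, 184, 185, 218, 276, 279.
n = 12.
r = 1 + (80/100)·(12 − 1) = 1 + 8.8 = 9.8.
Rank 9 is 185 and rank 10 is 218.
Interpolate: 185 + 0.8·(218 − 185) = 185 + 0.8·33 = 211.4.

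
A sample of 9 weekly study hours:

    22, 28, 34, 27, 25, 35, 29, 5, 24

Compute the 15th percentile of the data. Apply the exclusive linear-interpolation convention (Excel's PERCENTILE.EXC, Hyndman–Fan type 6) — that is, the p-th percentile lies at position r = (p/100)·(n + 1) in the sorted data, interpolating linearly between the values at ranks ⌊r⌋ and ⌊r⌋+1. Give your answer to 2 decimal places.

13.50

Sorted: 5, 22, 24, 25, 27, 28, 29, 34, 35.
n = 9.
r = (15/100)·(9 + 1) = 1.5.
Rank 1 is 5 and rank 2 is 22.
Interpolate: 5 + 0.5·(22 − 5) = 5 + 0.5·17 = 13.5.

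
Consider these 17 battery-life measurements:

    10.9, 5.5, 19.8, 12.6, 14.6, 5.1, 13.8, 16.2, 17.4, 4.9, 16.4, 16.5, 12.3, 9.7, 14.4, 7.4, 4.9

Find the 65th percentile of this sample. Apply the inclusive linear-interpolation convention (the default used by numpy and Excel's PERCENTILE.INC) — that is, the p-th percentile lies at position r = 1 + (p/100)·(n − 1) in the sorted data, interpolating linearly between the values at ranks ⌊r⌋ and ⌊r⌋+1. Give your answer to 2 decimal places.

Sorted: 4.9, 4.9, 5.1, 5.5, 7.4, 9.7, 10.9, 12.3, 12.6, 13.8, 14.4, 14.6, 16.2, 16.4, 16.5, 17.4, 19.8.
n = 17.
r = 1 + (65/100)·(17 − 1) = 1 + 10.4 = 11.4.
Rank 11 is 14.4 and rank 12 is 14.6.
Interpolate: 14.4 + 0.4·(14.6 − 14.4) = 14.4 + 0.4·0.2 = 14.48.

14.48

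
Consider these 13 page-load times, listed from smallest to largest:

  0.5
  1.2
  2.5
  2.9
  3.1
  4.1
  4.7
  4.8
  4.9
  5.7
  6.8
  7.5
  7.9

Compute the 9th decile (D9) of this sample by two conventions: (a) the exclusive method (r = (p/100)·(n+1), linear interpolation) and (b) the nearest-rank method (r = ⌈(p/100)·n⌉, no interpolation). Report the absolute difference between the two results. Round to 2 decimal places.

n = 13.
(a) r = 12.6; between ranks 12 (7.5) and 13 (7.9): 7.74.
(b) the nearest-rank method: rank 12 → 7.5.
|7.74 − 7.5| = 0.24.

0.24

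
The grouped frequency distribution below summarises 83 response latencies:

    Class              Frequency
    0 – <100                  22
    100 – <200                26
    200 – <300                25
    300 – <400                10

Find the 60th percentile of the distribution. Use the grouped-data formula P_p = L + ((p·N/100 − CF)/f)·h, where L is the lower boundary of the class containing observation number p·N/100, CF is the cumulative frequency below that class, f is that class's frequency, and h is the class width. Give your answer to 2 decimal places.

N = 83; target position k = 60/100 · 83 = 49.8.
Cumulative frequencies: 22, 48, 73, 83.
Observation 49.8 falls in the class 200 – <300.
L = 200, CF = 48, f = 25, h = 100.
P60 = 200 + ((49.8 − 48)/25)·100 = 200 + 7.2 = 207.2.

207.20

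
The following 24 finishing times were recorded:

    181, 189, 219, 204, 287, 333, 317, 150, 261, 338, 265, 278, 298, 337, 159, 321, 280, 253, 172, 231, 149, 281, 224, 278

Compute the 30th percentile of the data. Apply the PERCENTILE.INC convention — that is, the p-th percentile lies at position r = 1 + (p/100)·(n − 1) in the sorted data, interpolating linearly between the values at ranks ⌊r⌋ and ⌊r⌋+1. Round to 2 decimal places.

Sorted: 149, 150, 159, 172, 181, 189, 204, 219, 224, 231, 253, 261, 265, 278, 278, 280, 281, 287, 298, 317, 321, 333, 337, 338.
n = 24.
r = 1 + (30/100)·(24 − 1) = 1 + 6.9 = 7.9.
Rank 7 is 204 and rank 8 is 219.
Interpolate: 204 + 0.9·(219 − 204) = 204 + 0.9·15 = 217.5.

217.50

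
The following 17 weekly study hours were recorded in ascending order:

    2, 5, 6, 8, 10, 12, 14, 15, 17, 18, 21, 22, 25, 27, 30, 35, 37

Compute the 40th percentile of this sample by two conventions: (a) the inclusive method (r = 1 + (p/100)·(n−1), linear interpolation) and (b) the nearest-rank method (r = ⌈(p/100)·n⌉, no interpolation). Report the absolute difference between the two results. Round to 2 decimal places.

0.40

n = 17.
(a) r = 7.4; between ranks 7 (14) and 8 (15): 14.4.
(b) the nearest-rank method: rank 7 → 14.
|14.4 − 14| = 0.4.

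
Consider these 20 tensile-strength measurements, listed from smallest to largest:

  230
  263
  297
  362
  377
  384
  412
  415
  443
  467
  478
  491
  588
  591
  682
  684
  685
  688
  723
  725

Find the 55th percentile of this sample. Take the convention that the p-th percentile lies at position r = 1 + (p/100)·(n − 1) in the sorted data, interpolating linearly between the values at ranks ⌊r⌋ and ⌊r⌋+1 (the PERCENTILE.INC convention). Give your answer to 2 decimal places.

483.85

n = 20.
r = 1 + (55/100)·(20 − 1) = 1 + 10.45 = 11.45.
Rank 11 is 478 and rank 12 is 491.
Interpolate: 478 + 0.45·(491 − 478) = 478 + 0.45·13 = 483.85.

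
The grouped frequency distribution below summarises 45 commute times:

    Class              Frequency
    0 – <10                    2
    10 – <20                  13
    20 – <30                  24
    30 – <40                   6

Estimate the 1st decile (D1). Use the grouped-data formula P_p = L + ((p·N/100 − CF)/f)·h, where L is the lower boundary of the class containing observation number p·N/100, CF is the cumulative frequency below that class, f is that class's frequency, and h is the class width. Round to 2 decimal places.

N = 45; target position k = 10/100 · 45 = 4.5.
Cumulative frequencies: 2, 15, 39, 45.
Observation 4.5 falls in the class 10 – <20.
L = 10, CF = 2, f = 13, h = 10.
P10 = 10 + ((4.5 − 2)/13)·10 = 10 + 1.92308 = 11.9231.

11.92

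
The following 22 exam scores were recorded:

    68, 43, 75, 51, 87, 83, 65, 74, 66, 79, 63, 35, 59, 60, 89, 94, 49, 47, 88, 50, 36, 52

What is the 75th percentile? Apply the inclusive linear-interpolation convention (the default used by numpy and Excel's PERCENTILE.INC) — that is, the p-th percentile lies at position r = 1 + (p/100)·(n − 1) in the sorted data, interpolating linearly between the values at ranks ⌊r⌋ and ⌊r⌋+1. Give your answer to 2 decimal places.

78.00

Sorted: 35, 36, 43, 47, 49, 50, 51, 52, 59, 60, 63, 65, 66, 68, 74, 75, 79, 83, 87, 88, 89, 94.
n = 22.
r = 1 + (75/100)·(22 − 1) = 1 + 15.75 = 16.75.
Rank 16 is 75 and rank 17 is 79.
Interpolate: 75 + 0.75·(79 − 75) = 75 + 0.75·4 = 78.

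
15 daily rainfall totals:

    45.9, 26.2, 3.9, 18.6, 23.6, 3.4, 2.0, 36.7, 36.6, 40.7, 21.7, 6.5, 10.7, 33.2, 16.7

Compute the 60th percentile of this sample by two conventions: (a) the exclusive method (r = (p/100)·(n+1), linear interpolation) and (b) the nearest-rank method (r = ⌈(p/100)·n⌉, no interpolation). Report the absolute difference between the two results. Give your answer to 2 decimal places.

1.56

Sorted: 2.0, 3.4, 3.9, 6.5, 10.7, 16.7, 18.6, 21.7, 23.6, 26.2, 33.2, 36.6, 36.7, 40.7, 45.9.
n = 15.
(a) r = 9.6; between ranks 9 (23.6) and 10 (26.2): 25.16.
(b) the nearest-rank method: rank 9 → 23.6.
|25.16 − 23.6| = 1.56.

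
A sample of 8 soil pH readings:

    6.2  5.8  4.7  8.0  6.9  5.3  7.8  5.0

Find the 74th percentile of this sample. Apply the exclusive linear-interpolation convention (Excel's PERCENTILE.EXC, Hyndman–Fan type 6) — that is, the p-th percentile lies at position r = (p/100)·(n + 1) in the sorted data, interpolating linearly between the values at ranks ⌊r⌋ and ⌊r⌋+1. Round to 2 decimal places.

7.49

Sorted: 4.7, 5.0, 5.3, 5.8, 6.2, 6.9, 7.8, 8.0.
n = 8.
r = (74/100)·(8 + 1) = 6.66.
Rank 6 is 6.9 and rank 7 is 7.8.
Interpolate: 6.9 + 0.66·(7.8 − 6.9) = 6.9 + 0.66·0.9 = 7.494.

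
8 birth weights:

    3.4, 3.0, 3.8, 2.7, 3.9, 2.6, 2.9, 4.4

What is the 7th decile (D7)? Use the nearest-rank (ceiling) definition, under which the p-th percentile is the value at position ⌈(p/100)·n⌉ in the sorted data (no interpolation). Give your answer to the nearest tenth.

Sorted: 2.6, 2.7, 2.9, 3.0, 3.4, 3.8, 3.9, 4.4.
n = 8.
Position = ⌈70/100 · 8⌉ = ⌈5.6⌉ = 6.
The value at rank 6 is 3.8.

3.8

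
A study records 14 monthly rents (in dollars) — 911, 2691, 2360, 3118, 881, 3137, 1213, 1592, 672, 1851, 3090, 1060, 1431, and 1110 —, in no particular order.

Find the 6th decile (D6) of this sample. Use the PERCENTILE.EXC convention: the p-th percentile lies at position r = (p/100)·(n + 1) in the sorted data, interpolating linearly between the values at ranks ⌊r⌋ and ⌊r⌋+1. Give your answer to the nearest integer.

Sorted: 672, 881, 911, 1060, 1110, 1213, 1431, 1592, 1851, 2360, 2691, 3090, 3118, 3137.
n = 14.
r = (60/100)·(14 + 1) = 9.
r is an integer, so P60 is the value at rank 9: 1851.

1851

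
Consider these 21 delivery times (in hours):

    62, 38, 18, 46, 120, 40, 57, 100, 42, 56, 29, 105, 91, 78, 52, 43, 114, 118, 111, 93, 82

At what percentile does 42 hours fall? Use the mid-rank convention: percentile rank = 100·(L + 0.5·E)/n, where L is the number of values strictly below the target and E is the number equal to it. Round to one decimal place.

Sorted: 18, 29, 38, 40, 42, 43, 46, 52, 56, 57, 62, 78, 82, 91, 93, 100, 105, 111, 114, 118, 120.
Count below 42: L = 4; count equal: E = 1; n = 21.
Percentile rank = 100·(4 + 0.5·1)/21 = 100·4.5/21 = 21.43.

21.4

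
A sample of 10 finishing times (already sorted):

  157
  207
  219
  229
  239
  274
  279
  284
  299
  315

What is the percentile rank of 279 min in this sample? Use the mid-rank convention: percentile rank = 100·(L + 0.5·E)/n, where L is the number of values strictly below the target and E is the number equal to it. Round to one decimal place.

Count below 279: L = 6; count equal: E = 1; n = 10.
Percentile rank = 100·(6 + 0.5·1)/10 = 100·6.5/10 = 65.

65.0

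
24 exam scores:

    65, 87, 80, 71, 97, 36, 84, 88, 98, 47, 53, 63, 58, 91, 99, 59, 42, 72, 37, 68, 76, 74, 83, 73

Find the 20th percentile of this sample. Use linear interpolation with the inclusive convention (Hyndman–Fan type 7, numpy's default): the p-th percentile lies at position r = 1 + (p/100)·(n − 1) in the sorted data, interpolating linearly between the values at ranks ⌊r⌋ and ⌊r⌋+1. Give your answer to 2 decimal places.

Sorted: 36, 37, 42, 47, 53, 58, 59, 63, 65, 68, 71, 72, 73, 74, 76, 80, 83, 84, 87, 88, 91, 97, 98, 99.
n = 24.
r = 1 + (20/100)·(24 − 1) = 1 + 4.6 = 5.6.
Rank 5 is 53 and rank 6 is 58.
Interpolate: 53 + 0.6·(58 − 53) = 53 + 0.6·5 = 56.

56.00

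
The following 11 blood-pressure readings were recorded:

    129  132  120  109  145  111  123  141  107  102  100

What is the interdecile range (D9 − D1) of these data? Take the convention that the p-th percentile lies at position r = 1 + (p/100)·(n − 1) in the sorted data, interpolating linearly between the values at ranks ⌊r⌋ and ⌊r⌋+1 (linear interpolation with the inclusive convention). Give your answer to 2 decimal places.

Sorted: 100, 102, 107, 109, 111, 120, 123, 129, 132, 141, 145.
n = 11.
P10: r = 2 (integer) → 102.
P90: r = 10 (integer) → 141.
Difference: 141 − 102 = 39.

39.00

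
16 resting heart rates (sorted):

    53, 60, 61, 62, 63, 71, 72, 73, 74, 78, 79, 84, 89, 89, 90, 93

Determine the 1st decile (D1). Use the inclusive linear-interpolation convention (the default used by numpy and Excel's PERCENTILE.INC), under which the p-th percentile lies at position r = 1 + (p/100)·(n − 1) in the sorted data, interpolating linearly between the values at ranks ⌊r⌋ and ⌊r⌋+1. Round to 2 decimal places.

60.50

n = 16.
r = 1 + (10/100)·(16 − 1) = 1 + 1.5 = 2.5.
Rank 2 is 60 and rank 3 is 61.
Interpolate: 60 + 0.5·(61 − 60) = 60 + 0.5·1 = 60.5.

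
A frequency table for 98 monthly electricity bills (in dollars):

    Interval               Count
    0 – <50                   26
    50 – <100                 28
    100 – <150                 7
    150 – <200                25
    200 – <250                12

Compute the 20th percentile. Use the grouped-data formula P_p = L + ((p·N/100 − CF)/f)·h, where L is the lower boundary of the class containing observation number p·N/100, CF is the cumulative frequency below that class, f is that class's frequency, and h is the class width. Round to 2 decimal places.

N = 98; target position k = 20/100 · 98 = 19.6.
Cumulative frequencies: 26, 54, 61, 86, 98.
Observation 19.6 falls in the class 0 – <50.
L = 0, CF = 0, f = 26, h = 50.
P20 = 0 + ((19.6 − 0)/26)·50 = 0 + 37.6923 = 37.6923.

37.69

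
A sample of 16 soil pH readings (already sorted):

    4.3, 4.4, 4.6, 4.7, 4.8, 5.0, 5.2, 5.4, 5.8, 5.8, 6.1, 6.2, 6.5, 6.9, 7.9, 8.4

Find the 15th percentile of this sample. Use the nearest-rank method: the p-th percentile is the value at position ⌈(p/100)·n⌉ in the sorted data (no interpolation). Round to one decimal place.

4.6

n = 16.
Position = ⌈15/100 · 16⌉ = ⌈2.4⌉ = 3.
The value at rank 3 is 4.6.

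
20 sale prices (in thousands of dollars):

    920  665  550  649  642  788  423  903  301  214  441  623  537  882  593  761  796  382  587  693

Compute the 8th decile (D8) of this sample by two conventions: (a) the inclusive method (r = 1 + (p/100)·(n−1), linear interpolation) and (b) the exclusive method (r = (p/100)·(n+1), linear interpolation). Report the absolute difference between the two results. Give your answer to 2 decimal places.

Sorted: 214, 301, 382, 423, 441, 537, 550, 587, 593, 623, 642, 649, 665, 693, 761, 788, 796, 882, 903, 920.
n = 20.
(a) r = 16.2; between ranks 16 (788) and 17 (796): 789.6.
(b) r = 16.8; between ranks 16 (788) and 17 (796): 794.4.
|789.6 − 794.4| = 4.8.

4.80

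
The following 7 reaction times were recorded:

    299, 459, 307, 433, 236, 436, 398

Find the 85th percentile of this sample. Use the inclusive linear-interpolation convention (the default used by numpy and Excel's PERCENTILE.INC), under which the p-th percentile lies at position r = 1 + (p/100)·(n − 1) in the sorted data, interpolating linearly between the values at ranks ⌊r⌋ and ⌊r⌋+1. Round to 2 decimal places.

438.30

Sorted: 236, 299, 307, 398, 433, 436, 459.
n = 7.
r = 1 + (85/100)·(7 − 1) = 1 + 5.1 = 6.1.
Rank 6 is 436 and rank 7 is 459.
Interpolate: 436 + 0.1·(459 − 436) = 436 + 0.1·23 = 438.3.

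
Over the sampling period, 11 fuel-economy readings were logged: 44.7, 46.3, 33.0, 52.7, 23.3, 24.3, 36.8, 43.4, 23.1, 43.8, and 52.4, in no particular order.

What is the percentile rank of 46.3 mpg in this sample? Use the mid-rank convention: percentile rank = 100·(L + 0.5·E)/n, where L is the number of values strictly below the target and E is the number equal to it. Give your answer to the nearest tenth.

Sorted: 23.1, 23.3, 24.3, 33.0, 36.8, 43.4, 43.8, 44.7, 46.3, 52.4, 52.7.
Count below 46.3: L = 8; count equal: E = 1; n = 11.
Percentile rank = 100·(8 + 0.5·1)/11 = 100·8.5/11 = 77.27.

77.3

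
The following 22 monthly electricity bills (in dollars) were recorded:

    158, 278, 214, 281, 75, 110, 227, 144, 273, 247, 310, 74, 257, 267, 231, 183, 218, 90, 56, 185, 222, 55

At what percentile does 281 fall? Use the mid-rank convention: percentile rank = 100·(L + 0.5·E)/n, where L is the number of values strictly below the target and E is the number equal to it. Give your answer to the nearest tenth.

Sorted: 55, 56, 74, 75, 90, 110, 144, 158, 183, 185, 214, 218, 222, 227, 231, 247, 257, 267, 273, 278, 281, 310.
Count below 281: L = 20; count equal: E = 1; n = 22.
Percentile rank = 100·(20 + 0.5·1)/22 = 100·20.5/22 = 93.18.

93.2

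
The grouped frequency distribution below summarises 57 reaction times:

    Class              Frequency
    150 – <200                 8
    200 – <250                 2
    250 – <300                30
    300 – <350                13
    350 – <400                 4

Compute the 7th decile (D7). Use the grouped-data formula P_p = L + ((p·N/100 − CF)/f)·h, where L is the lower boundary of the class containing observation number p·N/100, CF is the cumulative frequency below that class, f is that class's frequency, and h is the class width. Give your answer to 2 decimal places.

N = 57; target position k = 70/100 · 57 = 39.9.
Cumulative frequencies: 8, 10, 40, 53, 57.
Observation 39.9 falls in the class 250 – <300.
L = 250, CF = 10, f = 30, h = 50.
P70 = 250 + ((39.9 − 10)/30)·50 = 250 + 49.8333 = 299.833.

299.83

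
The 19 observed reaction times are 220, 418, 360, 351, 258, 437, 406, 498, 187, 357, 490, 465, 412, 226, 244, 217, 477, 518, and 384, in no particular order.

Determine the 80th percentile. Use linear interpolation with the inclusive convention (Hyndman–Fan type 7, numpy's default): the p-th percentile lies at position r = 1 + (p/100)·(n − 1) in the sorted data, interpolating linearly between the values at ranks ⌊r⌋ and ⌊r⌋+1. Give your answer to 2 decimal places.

469.80

Sorted: 187, 217, 220, 226, 244, 258, 351, 357, 360, 384, 406, 412, 418, 437, 465, 477, 490, 498, 518.
n = 19.
r = 1 + (80/100)·(19 − 1) = 1 + 14.4 = 15.4.
Rank 15 is 465 and rank 16 is 477.
Interpolate: 465 + 0.4·(477 − 465) = 465 + 0.4·12 = 469.8.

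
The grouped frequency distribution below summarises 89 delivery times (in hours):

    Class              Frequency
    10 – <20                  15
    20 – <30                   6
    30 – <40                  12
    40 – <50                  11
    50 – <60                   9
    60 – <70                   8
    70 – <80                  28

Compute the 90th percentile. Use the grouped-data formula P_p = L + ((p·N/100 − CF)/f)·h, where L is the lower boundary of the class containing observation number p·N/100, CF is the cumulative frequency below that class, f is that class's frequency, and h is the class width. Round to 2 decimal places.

76.82

N = 89; target position k = 90/100 · 89 = 80.1.
Cumulative frequencies: 15, 21, 33, 44, 53, 61, 89.
Observation 80.1 falls in the class 70 – <80.
L = 70, CF = 61, f = 28, h = 10.
P90 = 70 + ((80.1 − 61)/28)·10 = 70 + 6.82143 = 76.8214.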